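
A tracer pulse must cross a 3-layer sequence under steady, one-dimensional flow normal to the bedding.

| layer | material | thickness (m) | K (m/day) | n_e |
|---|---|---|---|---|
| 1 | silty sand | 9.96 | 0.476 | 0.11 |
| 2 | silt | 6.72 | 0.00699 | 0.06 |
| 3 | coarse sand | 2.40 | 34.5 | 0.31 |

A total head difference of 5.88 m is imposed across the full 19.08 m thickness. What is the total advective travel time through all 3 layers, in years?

With flow normal to the layers, continuity requires the same specific discharge q through every layer.
Σ(b_i/K_i) = 9.96/0.476 + 6.72/0.00699 + 2.40/34.5 = 982.4 d.
q = Δh / Σ(b_i/K_i) = 5.88 / 982.4 = 0.005986 m/day.
In each layer the seepage velocity is v_i = q/n_i, so the layer transit time is t_i = b_i·n_i / q:
  layer 1 (silty sand): t_1 = 9.96 × 0.11 / 0.005986 = 183.0 d
  layer 2 (silt): t_2 = 6.72 × 0.06 / 0.005986 = 67.36 d
  layer 3 (coarse sand): t_3 = 2.40 × 0.31 / 0.005986 = 124.3 d
Total t = Σ t_i = 374.7 days = 1.026 years.

1.03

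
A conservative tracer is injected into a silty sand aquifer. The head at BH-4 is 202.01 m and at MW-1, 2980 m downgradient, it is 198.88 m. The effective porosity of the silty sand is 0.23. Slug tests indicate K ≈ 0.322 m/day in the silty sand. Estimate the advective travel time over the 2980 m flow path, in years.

5550

Hydraulic gradient i = (202.01 − 198.88) / 2980 = 3.13 / 2980 = 0.001050.
Darcy flux q = K · i = 0.3220 × 0.001050 = 0.0003382 m/day.
Seepage velocity v = q / n_e = 0.0003382 / 0.23 = 0.001470 m/day.
Travel time t = L / v = 2980 / 0.001470 = 2.027e+06 days = 5548 years.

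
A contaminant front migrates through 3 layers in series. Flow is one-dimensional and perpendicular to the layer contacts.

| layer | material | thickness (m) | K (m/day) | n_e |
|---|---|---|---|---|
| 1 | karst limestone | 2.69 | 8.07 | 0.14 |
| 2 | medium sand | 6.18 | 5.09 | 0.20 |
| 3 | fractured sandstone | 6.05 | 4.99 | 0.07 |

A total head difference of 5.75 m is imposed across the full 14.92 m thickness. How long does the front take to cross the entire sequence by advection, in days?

With flow normal to the layers, continuity requires the same specific discharge q through every layer.
Σ(b_i/K_i) = 2.69/8.07 + 6.18/5.09 + 6.05/4.99 = 2.760 d.
q = Δh / Σ(b_i/K_i) = 5.75 / 2.760 = 2.083 m/day.
In each layer the seepage velocity is v_i = q/n_i, so the layer transit time is t_i = b_i·n_i / q:
  layer 1 (karst limestone): t_1 = 2.69 × 0.14 / 2.083 = 0.1808 d
  layer 2 (medium sand): t_2 = 6.18 × 0.20 / 2.083 = 0.5933 d
  layer 3 (fractured sandstone): t_3 = 6.05 × 0.07 / 2.083 = 0.2033 d
Total t = Σ t_i = 0.9773 days.

0.977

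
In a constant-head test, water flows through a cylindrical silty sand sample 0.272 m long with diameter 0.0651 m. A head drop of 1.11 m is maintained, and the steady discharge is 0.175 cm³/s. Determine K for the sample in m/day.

1.11

Cross-sectional area A = π·(d/2)² = π × (0.0651/2)² = 0.003329 m².
Convert discharge: 0.175 cm³/s = 1.750e-07 m³/s.
Darcy's law rearranged: K = Q·L / (A·Δh) = 1.750e-07 × 0.272 / (0.003329 × 1.11) = 1.288e-05 m/s = 1.113 m/day.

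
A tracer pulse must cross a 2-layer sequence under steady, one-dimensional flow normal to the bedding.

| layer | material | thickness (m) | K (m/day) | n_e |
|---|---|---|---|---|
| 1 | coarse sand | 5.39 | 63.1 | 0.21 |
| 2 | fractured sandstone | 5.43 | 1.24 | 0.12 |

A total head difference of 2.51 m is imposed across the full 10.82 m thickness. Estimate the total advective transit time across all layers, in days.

With flow normal to the layers, continuity requires the same specific discharge q through every layer.
Σ(b_i/K_i) = 5.39/63.1 + 5.43/1.24 = 4.464 d.
q = Δh / Σ(b_i/K_i) = 2.51 / 4.464 = 0.5622 m/day.
In each layer the seepage velocity is v_i = q/n_i, so the layer transit time is t_i = b_i·n_i / q:
  layer 1 (coarse sand): t_1 = 5.39 × 0.21 / 0.5622 = 2.013 d
  layer 2 (fractured sandstone): t_2 = 5.43 × 0.12 / 0.5622 = 1.159 d
Total t = Σ t_i = 3.172 days.

3.17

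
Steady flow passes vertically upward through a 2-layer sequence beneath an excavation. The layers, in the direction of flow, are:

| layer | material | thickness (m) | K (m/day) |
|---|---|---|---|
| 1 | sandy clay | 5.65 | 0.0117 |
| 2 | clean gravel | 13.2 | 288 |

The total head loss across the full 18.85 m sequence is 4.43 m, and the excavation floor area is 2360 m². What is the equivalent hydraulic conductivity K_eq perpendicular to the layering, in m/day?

0.0390

Flow is perpendicular to layering, so the layers act in series and the equivalent K is the thickness-weighted harmonic mean.
Total thickness L = 5.65 + 13.2 = 18.85 m.
Σ(b_i/K_i) = 5.65/0.0117 + 13.2/288 = 483.0 d.
K_eq = L / Σ(b_i/K_i) = 18.85 / 483.0 = 0.03903 m/day.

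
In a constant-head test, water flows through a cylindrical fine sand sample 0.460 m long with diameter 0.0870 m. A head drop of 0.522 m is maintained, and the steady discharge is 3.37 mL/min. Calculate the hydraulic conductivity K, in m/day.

0.719

Cross-sectional area A = π·(d/2)² = π × (0.0870/2)² = 0.005945 m².
Convert discharge: 3.37 mL/min = 5.617e-08 m³/s.
Darcy's law rearranged: K = Q·L / (A·Δh) = 5.617e-08 × 0.460 / (0.005945 × 0.522) = 8.326e-06 m/s = 0.7194 m/day.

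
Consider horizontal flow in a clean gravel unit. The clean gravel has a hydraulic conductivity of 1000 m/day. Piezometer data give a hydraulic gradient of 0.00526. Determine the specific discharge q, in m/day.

Hydraulic gradient i = 0.00526.
Specific discharge q = K · i = 1000 × 0.005260 = 5.260 m/day.

5.26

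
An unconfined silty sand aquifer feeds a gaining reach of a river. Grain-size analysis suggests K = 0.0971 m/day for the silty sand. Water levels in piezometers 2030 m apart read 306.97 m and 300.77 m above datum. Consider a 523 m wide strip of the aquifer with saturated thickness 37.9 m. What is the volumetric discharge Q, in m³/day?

5.88

Cross-sectional area A = 523 × 37.9 = 19822 m².
Hydraulic gradient i = (306.97 − 300.77) / 2030 = 6.2 / 2030 = 0.003054.
Darcy's law: Q = K · A · i = 0.09710 × 19822 × 0.003054 = 5.878 m³/day.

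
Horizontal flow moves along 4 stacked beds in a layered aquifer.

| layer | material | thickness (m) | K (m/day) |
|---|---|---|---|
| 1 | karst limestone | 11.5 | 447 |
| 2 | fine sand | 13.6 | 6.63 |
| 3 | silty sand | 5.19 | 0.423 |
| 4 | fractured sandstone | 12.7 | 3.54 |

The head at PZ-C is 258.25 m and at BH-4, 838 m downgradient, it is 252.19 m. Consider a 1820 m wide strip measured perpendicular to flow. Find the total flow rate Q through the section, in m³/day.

Flow is parallel to layering, so each bed carries its own Darcy discharge and the transmissivities add.
Σ(K_i·b_i) = 447×11.5 + 6.63×13.6 + 0.423×5.19 + 3.54×12.7 = 5278 m²/day.
Hydraulic gradient i = (258.25 − 252.19) / 838 = 6.06 / 838 = 0.007232.
Q = Σ(K_i·b_i) · W · i = 5278 × 1820 × 0.007232 = 69463 m³/day.

69500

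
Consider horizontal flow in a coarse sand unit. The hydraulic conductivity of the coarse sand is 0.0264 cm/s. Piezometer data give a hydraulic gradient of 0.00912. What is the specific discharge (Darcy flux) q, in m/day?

0.208

Convert K: 0.0264 cm/s × 864 = 22.81 m/day.
Hydraulic gradient i = 0.00912.
Specific discharge q = K · i = 22.81 × 0.009120 = 0.2080 m/day.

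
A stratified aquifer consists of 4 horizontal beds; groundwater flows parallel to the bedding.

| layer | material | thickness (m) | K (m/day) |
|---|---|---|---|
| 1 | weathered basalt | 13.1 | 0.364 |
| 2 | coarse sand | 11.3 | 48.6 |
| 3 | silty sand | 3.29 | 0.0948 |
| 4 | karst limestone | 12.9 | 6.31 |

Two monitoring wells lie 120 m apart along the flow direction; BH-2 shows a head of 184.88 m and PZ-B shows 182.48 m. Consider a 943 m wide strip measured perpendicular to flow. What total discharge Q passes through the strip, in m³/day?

Flow is parallel to layering, so each bed carries its own Darcy discharge and the transmissivities add.
Σ(K_i·b_i) = 0.364×13.1 + 48.6×11.3 + 0.0948×3.29 + 6.31×12.9 = 635.7 m²/day.
Hydraulic gradient i = (184.88 − 182.48) / 120 = 2.4 / 120 = 0.02000.
Q = Σ(K_i·b_i) · W · i = 635.7 × 943 × 0.02000 = 11989 m³/day.

12000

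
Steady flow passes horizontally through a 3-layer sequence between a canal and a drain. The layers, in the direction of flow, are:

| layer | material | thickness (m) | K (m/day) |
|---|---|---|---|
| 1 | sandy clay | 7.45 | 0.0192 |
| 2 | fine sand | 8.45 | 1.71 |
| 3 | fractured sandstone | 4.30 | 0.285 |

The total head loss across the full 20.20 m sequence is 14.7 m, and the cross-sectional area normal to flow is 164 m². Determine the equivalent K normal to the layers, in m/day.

0.0495

Flow is perpendicular to layering, so the layers act in series and the equivalent K is the thickness-weighted harmonic mean.
Total thickness L = 7.45 + 8.45 + 4.30 = 20.20 m.
Σ(b_i/K_i) = 7.45/0.0192 + 8.45/1.71 + 4.30/0.285 = 408.1 d.
K_eq = L / Σ(b_i/K_i) = 20.20 / 408.1 = 0.04950 m/day.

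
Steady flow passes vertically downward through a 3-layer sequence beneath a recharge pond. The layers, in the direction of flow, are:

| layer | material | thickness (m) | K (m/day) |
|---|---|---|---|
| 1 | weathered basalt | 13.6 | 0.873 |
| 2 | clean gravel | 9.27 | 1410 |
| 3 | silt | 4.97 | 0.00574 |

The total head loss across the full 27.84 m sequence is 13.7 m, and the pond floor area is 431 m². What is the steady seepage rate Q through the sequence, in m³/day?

6.70

Flow is perpendicular to layering, so the layers act in series and the equivalent K is the thickness-weighted harmonic mean.
Total thickness L = 13.6 + 9.27 + 4.97 = 27.84 m.
Σ(b_i/K_i) = 13.6/0.873 + 9.27/1410 + 4.97/0.00574 = 881.4 d.
K_eq = L / Σ(b_i/K_i) = 27.84 / 881.4 = 0.03158 m/day.
Q = K_eq · A · (Δh/L) = 0.03158 × 431 × (13.7/27.84) = 6.699 m³/day.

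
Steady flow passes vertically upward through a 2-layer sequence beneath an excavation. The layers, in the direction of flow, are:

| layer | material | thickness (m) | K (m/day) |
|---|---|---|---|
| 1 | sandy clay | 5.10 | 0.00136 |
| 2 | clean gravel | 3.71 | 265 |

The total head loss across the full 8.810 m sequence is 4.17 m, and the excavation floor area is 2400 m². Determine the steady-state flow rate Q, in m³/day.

Flow is perpendicular to layering, so the layers act in series and the equivalent K is the thickness-weighted harmonic mean.
Total thickness L = 5.10 + 3.71 = 8.810 m.
Σ(b_i/K_i) = 5.10/0.00136 + 3.71/265 = 3750 d.
K_eq = L / Σ(b_i/K_i) = 8.810 / 3750 = 0.002349 m/day.
Q = K_eq · A · (Δh/L) = 0.002349 × 2400 × (4.17/8.810) = 2.669 m³/day.

2.67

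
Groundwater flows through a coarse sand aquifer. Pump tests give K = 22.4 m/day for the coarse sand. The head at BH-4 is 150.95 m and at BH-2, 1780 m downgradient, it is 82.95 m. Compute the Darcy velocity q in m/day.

0.856

Hydraulic gradient i = (150.95 − 82.95) / 1780 = 68 / 1780 = 0.03820.
Specific discharge q = K · i = 22.40 × 0.03820 = 0.8557 m/day.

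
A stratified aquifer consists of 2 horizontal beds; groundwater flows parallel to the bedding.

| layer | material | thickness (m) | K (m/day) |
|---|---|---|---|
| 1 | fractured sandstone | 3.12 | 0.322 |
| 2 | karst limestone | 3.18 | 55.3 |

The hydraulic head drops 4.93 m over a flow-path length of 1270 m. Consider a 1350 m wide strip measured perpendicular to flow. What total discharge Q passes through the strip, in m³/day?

Flow is parallel to layering, so each bed carries its own Darcy discharge and the transmissivities add.
Σ(K_i·b_i) = 0.322×3.12 + 55.3×3.18 = 176.9 m²/day.
Hydraulic gradient i = Δh / L = 4.93 / 1270 = 0.003882.
Q = Σ(K_i·b_i) · W · i = 176.9 × 1350 × 0.003882 = 926.8 m³/day.

927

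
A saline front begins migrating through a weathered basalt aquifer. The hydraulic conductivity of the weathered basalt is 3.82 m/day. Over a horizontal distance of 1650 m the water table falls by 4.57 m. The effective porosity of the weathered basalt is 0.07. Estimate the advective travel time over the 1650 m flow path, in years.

Hydraulic gradient i = Δh / L = 4.57 / 1650 = 0.002770.
Darcy flux q = K · i = 3.820 × 0.002770 = 0.01058 m/day.
Seepage velocity v = q / n_e = 0.01058 / 0.07 = 0.1511 m/day.
Travel time t = L / v = 1650 / 0.1511 = 10917 days = 29.89 years.

29.9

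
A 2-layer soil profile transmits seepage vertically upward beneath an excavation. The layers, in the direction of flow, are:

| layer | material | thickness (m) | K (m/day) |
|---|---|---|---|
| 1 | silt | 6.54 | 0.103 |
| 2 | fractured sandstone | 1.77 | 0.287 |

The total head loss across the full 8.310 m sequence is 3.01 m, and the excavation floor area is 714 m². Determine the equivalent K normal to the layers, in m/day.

Flow is perpendicular to layering, so the layers act in series and the equivalent K is the thickness-weighted harmonic mean.
Total thickness L = 6.54 + 1.77 = 8.310 m.
Σ(b_i/K_i) = 6.54/0.103 + 1.77/0.287 = 69.66 d.
K_eq = L / Σ(b_i/K_i) = 8.310 / 69.66 = 0.1193 m/day.

0.119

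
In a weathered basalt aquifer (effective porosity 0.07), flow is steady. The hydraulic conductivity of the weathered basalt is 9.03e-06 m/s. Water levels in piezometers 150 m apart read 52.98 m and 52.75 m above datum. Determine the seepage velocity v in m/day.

0.0171

Convert K: 9.03e-06 m/s × 86400 = 0.7802 m/day.
Hydraulic gradient i = (52.98 − 52.75) / 150 = 0.23 / 150 = 0.001533.
Darcy flux q = K · i = 0.7802 × 0.001533 = 0.001196 m/day.
Seepage velocity v = q / n_e = 0.001196 / 0.07 = 0.01709 m/day.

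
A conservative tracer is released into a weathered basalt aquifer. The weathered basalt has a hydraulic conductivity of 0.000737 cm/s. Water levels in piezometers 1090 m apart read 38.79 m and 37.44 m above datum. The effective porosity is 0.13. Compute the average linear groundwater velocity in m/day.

0.00607

Convert K: 0.000737 cm/s × 864 = 0.6368 m/day.
Hydraulic gradient i = (38.79 − 37.44) / 1090 = 1.35 / 1090 = 0.001239.
Darcy flux q = K · i = 0.6368 × 0.001239 = 0.0007887 m/day.
Seepage velocity v = q / n_e = 0.0007887 / 0.13 = 0.006067 m/day.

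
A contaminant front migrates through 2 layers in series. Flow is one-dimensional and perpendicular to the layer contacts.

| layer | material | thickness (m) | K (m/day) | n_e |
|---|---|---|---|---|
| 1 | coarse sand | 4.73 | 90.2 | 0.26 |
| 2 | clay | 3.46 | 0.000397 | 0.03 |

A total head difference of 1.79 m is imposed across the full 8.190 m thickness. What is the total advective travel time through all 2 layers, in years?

With flow normal to the layers, continuity requires the same specific discharge q through every layer.
Σ(b_i/K_i) = 4.73/90.2 + 3.46/0.000397 = 8715 d.
q = Δh / Σ(b_i/K_i) = 1.79 / 8715 = 0.0002054 m/day.
In each layer the seepage velocity is v_i = q/n_i, so the layer transit time is t_i = b_i·n_i / q:
  layer 1 (coarse sand): t_1 = 4.73 × 0.26 / 0.0002054 = 5988 d
  layer 2 (clay): t_2 = 3.46 × 0.03 / 0.0002054 = 505.4 d
Total t = Σ t_i = 6493 days = 17.78 years.

17.8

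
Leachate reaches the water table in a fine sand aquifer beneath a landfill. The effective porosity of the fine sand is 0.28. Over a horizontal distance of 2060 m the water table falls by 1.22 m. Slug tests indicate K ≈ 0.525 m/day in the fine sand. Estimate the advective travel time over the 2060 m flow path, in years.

5080

Hydraulic gradient i = Δh / L = 1.22 / 2060 = 0.0005922.
Darcy flux q = K · i = 0.5250 × 0.0005922 = 0.0003109 m/day.
Seepage velocity v = q / n_e = 0.0003109 / 0.28 = 0.001110 m/day.
Travel time t = L / v = 2060 / 0.001110 = 1.855e+06 days = 5079 years.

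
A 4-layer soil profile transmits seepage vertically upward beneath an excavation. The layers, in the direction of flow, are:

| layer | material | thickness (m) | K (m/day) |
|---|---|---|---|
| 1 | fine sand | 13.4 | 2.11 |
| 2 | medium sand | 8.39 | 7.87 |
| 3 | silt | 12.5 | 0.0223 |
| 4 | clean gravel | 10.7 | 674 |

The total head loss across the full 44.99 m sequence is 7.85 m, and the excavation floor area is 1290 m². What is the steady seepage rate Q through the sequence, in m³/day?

Flow is perpendicular to layering, so the layers act in series and the equivalent K is the thickness-weighted harmonic mean.
Total thickness L = 13.4 + 8.39 + 12.5 + 10.7 = 44.99 m.
Σ(b_i/K_i) = 13.4/2.11 + 8.39/7.87 + 12.5/0.0223 + 10.7/674 = 568.0 d.
K_eq = L / Σ(b_i/K_i) = 44.99 / 568.0 = 0.07921 m/day.
Q = K_eq · A · (Δh/L) = 0.07921 × 1290 × (7.85/44.99) = 17.83 m³/day.

17.8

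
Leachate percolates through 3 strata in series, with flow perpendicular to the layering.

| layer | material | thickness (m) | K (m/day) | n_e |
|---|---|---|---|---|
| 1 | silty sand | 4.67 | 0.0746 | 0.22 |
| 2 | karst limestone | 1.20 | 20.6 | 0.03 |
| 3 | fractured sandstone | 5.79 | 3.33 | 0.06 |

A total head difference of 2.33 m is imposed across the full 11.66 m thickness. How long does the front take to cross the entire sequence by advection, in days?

39.0

With flow normal to the layers, continuity requires the same specific discharge q through every layer.
Σ(b_i/K_i) = 4.67/0.0746 + 1.20/20.6 + 5.79/3.33 = 64.40 d.
q = Δh / Σ(b_i/K_i) = 2.33 / 64.40 = 0.03618 m/day.
In each layer the seepage velocity is v_i = q/n_i, so the layer transit time is t_i = b_i·n_i / q:
  layer 1 (silty sand): t_1 = 4.67 × 0.22 / 0.03618 = 28.40 d
  layer 2 (karst limestone): t_2 = 1.20 × 0.03 / 0.03618 = 0.9950 d
  layer 3 (fractured sandstone): t_3 = 5.79 × 0.06 / 0.03618 = 9.602 d
Total t = Σ t_i = 38.99 days.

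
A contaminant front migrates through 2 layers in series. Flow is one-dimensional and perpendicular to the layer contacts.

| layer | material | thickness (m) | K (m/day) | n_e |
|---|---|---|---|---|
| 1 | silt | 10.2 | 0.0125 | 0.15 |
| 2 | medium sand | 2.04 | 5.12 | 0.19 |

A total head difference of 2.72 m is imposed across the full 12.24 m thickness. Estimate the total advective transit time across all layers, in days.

With flow normal to the layers, continuity requires the same specific discharge q through every layer.
Σ(b_i/K_i) = 10.2/0.0125 + 2.04/5.12 = 816.4 d.
q = Δh / Σ(b_i/K_i) = 2.72 / 816.4 = 0.003332 m/day.
In each layer the seepage velocity is v_i = q/n_i, so the layer transit time is t_i = b_i·n_i / q:
  layer 1 (silt): t_1 = 10.2 × 0.15 / 0.003332 = 459.2 d
  layer 2 (medium sand): t_2 = 2.04 × 0.19 / 0.003332 = 116.3 d
Total t = Σ t_i = 575.6 days.

576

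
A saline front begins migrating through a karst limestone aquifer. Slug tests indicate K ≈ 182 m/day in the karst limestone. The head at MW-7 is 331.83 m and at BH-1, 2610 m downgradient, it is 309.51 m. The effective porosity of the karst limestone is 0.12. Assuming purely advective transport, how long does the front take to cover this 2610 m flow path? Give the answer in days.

201

Hydraulic gradient i = (331.83 − 309.51) / 2610 = 22.32 / 2610 = 0.008552.
Darcy flux q = K · i = 182.0 × 0.008552 = 1.556 m/day.
Seepage velocity v = q / n_e = 1.556 / 0.12 = 12.97 m/day.
Travel time t = L / v = 2610 / 12.97 = 201.2 days.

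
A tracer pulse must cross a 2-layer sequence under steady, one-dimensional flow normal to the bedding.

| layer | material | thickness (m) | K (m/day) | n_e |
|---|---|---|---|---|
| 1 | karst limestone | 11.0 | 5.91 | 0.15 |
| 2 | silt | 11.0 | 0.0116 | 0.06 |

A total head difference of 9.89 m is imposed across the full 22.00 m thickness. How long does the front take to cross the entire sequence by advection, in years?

0.608

With flow normal to the layers, continuity requires the same specific discharge q through every layer.
Σ(b_i/K_i) = 11.0/5.91 + 11.0/0.0116 = 950.1 d.
q = Δh / Σ(b_i/K_i) = 9.89 / 950.1 = 0.01041 m/day.
In each layer the seepage velocity is v_i = q/n_i, so the layer transit time is t_i = b_i·n_i / q:
  layer 1 (karst limestone): t_1 = 11.0 × 0.15 / 0.01041 = 158.5 d
  layer 2 (silt): t_2 = 11.0 × 0.06 / 0.01041 = 63.41 d
Total t = Σ t_i = 221.9 days = 0.6076 years.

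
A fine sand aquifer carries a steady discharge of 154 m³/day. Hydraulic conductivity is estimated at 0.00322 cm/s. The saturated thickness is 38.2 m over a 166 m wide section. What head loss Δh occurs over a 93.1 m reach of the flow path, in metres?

Convert K: 0.00322 cm/s × 864 = 2.782 m/day.
Cross-sectional area A = 166 × 38.2 = 6341 m².
From Q = K·A·i, i = Q / (K·A) = 154 / (2.782 × 6341) = 0.008729.
Head loss Δh = i · L = 0.008729 × 93.1 = 0.8127 m.

0.813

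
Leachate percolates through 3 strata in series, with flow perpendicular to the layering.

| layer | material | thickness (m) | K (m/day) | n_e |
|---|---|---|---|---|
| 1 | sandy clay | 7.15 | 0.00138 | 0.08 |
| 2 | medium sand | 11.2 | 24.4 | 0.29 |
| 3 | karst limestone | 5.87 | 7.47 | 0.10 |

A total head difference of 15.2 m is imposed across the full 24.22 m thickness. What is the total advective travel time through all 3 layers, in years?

4.11

With flow normal to the layers, continuity requires the same specific discharge q through every layer.
Σ(b_i/K_i) = 7.15/0.00138 + 11.2/24.4 + 5.87/7.47 = 5182 d.
q = Δh / Σ(b_i/K_i) = 15.2 / 5182 = 0.002933 m/day.
In each layer the seepage velocity is v_i = q/n_i, so the layer transit time is t_i = b_i·n_i / q:
  layer 1 (sandy clay): t_1 = 7.15 × 0.08 / 0.002933 = 195.0 d
  layer 2 (medium sand): t_2 = 11.2 × 0.29 / 0.002933 = 1107 d
  layer 3 (karst limestone): t_3 = 5.87 × 0.10 / 0.002933 = 200.1 d
Total t = Σ t_i = 1503 days = 4.114 years.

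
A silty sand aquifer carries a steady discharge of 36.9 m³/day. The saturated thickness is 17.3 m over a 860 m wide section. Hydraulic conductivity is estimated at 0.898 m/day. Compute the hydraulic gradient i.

0.00276

Cross-sectional area A = 860 × 17.3 = 14878 m².
From Q = K·A·i, i = Q / (K·A) = 36.9 / (0.8980 × 14878) = 0.002762.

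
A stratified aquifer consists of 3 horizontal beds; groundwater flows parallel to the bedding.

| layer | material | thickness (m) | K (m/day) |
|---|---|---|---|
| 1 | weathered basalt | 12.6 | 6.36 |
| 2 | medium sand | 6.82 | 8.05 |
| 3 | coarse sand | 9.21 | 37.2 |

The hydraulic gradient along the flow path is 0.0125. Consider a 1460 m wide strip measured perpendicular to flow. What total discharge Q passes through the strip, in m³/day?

8720

Flow is parallel to layering, so each bed carries its own Darcy discharge and the transmissivities add.
Σ(K_i·b_i) = 6.36×12.6 + 8.05×6.82 + 37.2×9.21 = 477.6 m²/day.
Hydraulic gradient i = 0.0125.
Q = Σ(K_i·b_i) · W · i = 477.6 × 1460 × 0.01250 = 8717 m³/day.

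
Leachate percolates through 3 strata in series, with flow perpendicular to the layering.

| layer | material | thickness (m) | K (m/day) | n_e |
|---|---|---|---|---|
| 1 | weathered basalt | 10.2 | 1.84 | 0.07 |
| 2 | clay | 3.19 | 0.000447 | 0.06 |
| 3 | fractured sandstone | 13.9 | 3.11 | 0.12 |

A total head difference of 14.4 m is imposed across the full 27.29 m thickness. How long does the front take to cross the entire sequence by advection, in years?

With flow normal to the layers, continuity requires the same specific discharge q through every layer.
Σ(b_i/K_i) = 10.2/1.84 + 3.19/0.000447 + 13.9/3.11 = 7146 d.
q = Δh / Σ(b_i/K_i) = 14.4 / 7146 = 0.002015 m/day.
In each layer the seepage velocity is v_i = q/n_i, so the layer transit time is t_i = b_i·n_i / q:
  layer 1 (weathered basalt): t_1 = 10.2 × 0.07 / 0.002015 = 354.3 d
  layer 2 (clay): t_2 = 3.19 × 0.06 / 0.002015 = 94.99 d
  layer 3 (fractured sandstone): t_3 = 13.9 × 0.12 / 0.002015 = 827.8 d
Total t = Σ t_i = 1277 days = 3.497 years.

3.50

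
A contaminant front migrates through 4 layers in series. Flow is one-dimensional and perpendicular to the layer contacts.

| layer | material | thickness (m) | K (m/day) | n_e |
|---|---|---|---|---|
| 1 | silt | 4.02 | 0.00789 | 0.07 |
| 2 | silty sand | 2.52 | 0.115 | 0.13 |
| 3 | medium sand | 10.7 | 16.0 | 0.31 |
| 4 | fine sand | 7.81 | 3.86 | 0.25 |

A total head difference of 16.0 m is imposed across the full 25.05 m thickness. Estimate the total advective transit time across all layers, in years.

With flow normal to the layers, continuity requires the same specific discharge q through every layer.
Σ(b_i/K_i) = 4.02/0.00789 + 2.52/0.115 + 10.7/16.0 + 7.81/3.86 = 534.1 d.
q = Δh / Σ(b_i/K_i) = 16.0 / 534.1 = 0.02996 m/day.
In each layer the seepage velocity is v_i = q/n_i, so the layer transit time is t_i = b_i·n_i / q:
  layer 1 (silt): t_1 = 4.02 × 0.07 / 0.02996 = 9.394 d
  layer 2 (silty sand): t_2 = 2.52 × 0.13 / 0.02996 = 10.94 d
  layer 3 (medium sand): t_3 = 10.7 × 0.31 / 0.02996 = 110.7 d
  layer 4 (fine sand): t_4 = 7.81 × 0.25 / 0.02996 = 65.18 d
Total t = Σ t_i = 196.2 days = 0.5373 years.

0.537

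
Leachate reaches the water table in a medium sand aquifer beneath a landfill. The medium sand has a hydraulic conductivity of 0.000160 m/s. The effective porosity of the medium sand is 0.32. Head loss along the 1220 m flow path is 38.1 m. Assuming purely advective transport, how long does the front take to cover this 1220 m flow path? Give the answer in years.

Convert K: 0.000160 m/s × 86400 = 13.82 m/day.
Hydraulic gradient i = Δh / L = 38.1 / 1220 = 0.03123.
Darcy flux q = K · i = 13.82 × 0.03123 = 0.4317 m/day.
Seepage velocity v = q / n_e = 0.4317 / 0.32 = 1.349 m/day.
Travel time t = L / v = 1220 / 1.349 = 904.3 days = 2.476 years.

2.48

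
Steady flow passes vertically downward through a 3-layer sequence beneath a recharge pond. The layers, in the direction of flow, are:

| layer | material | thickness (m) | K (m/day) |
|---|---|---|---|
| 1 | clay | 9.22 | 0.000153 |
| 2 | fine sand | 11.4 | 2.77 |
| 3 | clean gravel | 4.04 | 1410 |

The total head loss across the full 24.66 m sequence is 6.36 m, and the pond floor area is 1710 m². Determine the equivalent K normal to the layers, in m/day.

0.000409

Flow is perpendicular to layering, so the layers act in series and the equivalent K is the thickness-weighted harmonic mean.
Total thickness L = 9.22 + 11.4 + 4.04 = 24.66 m.
Σ(b_i/K_i) = 9.22/0.000153 + 11.4/2.77 + 4.04/1410 = 60266 d.
K_eq = L / Σ(b_i/K_i) = 24.66 / 60266 = 0.0004092 m/day.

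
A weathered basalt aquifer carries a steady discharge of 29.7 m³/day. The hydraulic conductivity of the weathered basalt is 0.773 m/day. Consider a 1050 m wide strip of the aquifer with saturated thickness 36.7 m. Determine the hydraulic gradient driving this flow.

Cross-sectional area A = 1050 × 36.7 = 38535 m².
From Q = K·A·i, i = Q / (K·A) = 29.7 / (0.7730 × 38535) = 0.0009971.

0.000997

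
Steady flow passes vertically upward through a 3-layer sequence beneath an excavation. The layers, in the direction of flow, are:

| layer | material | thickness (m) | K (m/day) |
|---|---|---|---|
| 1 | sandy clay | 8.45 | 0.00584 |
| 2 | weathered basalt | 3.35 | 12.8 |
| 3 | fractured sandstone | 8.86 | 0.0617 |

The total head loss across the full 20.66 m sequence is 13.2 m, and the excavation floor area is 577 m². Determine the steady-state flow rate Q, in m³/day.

Flow is perpendicular to layering, so the layers act in series and the equivalent K is the thickness-weighted harmonic mean.
Total thickness L = 8.45 + 3.35 + 8.86 = 20.66 m.
Σ(b_i/K_i) = 8.45/0.00584 + 3.35/12.8 + 8.86/0.0617 = 1591 d.
K_eq = L / Σ(b_i/K_i) = 20.66 / 1591 = 0.01299 m/day.
Q = K_eq · A · (Δh/L) = 0.01299 × 577 × (13.2/20.66) = 4.788 m³/day.

4.79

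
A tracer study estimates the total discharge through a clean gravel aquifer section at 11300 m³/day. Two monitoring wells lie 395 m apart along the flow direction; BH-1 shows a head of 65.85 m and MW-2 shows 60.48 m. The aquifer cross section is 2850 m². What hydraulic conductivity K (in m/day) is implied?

Hydraulic gradient i = (65.85 − 60.48) / 395 = 5.37 / 395 = 0.01359.
From Q = K·A·i, K = Q / (A·i) = 11300 / (2850 × 0.01359) = 291.6 m/day.

292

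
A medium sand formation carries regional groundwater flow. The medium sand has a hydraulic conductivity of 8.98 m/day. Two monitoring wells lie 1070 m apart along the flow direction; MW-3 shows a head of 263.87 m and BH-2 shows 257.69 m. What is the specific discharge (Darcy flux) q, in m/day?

0.0519

Hydraulic gradient i = (263.87 − 257.69) / 1070 = 6.18 / 1070 = 0.005776.
Specific discharge q = K · i = 8.980 × 0.005776 = 0.05187 m/day.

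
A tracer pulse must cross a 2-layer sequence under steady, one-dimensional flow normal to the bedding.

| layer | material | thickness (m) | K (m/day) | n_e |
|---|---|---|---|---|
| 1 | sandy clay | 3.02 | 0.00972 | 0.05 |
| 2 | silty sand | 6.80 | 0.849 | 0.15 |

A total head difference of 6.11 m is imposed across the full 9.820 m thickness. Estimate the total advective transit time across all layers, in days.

61.1

With flow normal to the layers, continuity requires the same specific discharge q through every layer.
Σ(b_i/K_i) = 3.02/0.00972 + 6.80/0.849 = 318.7 d.
q = Δh / Σ(b_i/K_i) = 6.11 / 318.7 = 0.01917 m/day.
In each layer the seepage velocity is v_i = q/n_i, so the layer transit time is t_i = b_i·n_i / q:
  layer 1 (sandy clay): t_1 = 3.02 × 0.05 / 0.01917 = 7.876 d
  layer 2 (silty sand): t_2 = 6.80 × 0.15 / 0.01917 = 53.21 d
Total t = Σ t_i = 61.08 days.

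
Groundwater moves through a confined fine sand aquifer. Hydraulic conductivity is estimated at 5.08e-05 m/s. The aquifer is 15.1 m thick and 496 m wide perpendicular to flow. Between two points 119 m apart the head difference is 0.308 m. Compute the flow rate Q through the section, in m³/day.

Convert K: 5.08e-05 m/s × 86400 = 4.389 m/day.
Cross-sectional area A = 496 × 15.1 = 7490 m².
Hydraulic gradient i = Δh / L = 0.308 / 119 = 0.002588.
Darcy's law: Q = K · A · i = 4.389 × 7490 × 0.002588 = 85.08 m³/day.

85.1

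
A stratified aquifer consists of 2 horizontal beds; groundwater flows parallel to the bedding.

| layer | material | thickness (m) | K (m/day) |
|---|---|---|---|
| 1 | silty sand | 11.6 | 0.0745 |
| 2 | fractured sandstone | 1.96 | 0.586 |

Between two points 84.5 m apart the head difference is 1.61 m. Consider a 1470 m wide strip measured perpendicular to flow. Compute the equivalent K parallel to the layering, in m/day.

Flow is parallel to layering, so each bed carries its own Darcy discharge and the transmissivities add.
Σ(K_i·b_i) = 0.0745×11.6 + 0.586×1.96 = 2.013 m²/day.
Total thickness b = 13.56 m, so K_eq = Σ(K_i·b_i)/b = 0.1484 m/day.

0.148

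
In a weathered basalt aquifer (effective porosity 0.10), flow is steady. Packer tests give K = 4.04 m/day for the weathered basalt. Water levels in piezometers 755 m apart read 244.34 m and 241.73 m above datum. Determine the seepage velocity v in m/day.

Hydraulic gradient i = (244.34 − 241.73) / 755 = 2.61 / 755 = 0.003457.
Darcy flux q = K · i = 4.040 × 0.003457 = 0.01397 m/day.
Seepage velocity v = q / n_e = 0.01397 / 0.10 = 0.1397 m/day.

0.140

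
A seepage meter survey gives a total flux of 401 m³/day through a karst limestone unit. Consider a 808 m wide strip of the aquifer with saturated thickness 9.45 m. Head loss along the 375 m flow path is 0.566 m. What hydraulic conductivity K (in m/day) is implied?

34.8

Cross-sectional area A = 808 × 9.45 = 7636 m².
Hydraulic gradient i = Δh / L = 0.566 / 375 = 0.001509.
From Q = K·A·i, K = Q / (A·i) = 401 / (7636 × 0.001509) = 34.79 m/day.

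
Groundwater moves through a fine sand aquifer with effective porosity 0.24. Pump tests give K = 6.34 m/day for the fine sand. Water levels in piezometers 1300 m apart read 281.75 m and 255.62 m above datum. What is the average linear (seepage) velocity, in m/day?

Hydraulic gradient i = (281.75 − 255.62) / 1300 = 26.13 / 1300 = 0.02010.
Darcy flux q = K · i = 6.340 × 0.02010 = 0.1274 m/day.
Seepage velocity v = q / n_e = 0.1274 / 0.24 = 0.5310 m/day.

0.531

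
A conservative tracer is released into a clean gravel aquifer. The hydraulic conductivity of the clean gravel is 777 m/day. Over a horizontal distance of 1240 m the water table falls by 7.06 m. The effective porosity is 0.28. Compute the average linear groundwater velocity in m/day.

15.8

Hydraulic gradient i = Δh / L = 7.06 / 1240 = 0.005694.
Darcy flux q = K · i = 777.0 × 0.005694 = 4.424 m/day.
Seepage velocity v = q / n_e = 4.424 / 0.28 = 15.80 m/day.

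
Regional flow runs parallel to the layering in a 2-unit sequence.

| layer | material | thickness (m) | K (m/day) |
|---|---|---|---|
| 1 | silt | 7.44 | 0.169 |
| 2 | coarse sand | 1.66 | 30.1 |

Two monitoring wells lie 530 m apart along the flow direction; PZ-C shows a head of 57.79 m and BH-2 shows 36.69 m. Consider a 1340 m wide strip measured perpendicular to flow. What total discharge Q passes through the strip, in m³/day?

Flow is parallel to layering, so each bed carries its own Darcy discharge and the transmissivities add.
Σ(K_i·b_i) = 0.169×7.44 + 30.1×1.66 = 51.22 m²/day.
Hydraulic gradient i = (57.79 − 36.69) / 530 = 21.1 / 530 = 0.03981.
Q = Σ(K_i·b_i) · W · i = 51.22 × 1340 × 0.03981 = 2733 m³/day.

2730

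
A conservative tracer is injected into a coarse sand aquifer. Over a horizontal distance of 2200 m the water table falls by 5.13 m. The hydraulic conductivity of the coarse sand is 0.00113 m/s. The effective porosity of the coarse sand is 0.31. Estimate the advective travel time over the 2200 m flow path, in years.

Convert K: 0.00113 m/s × 86400 = 97.63 m/day.
Hydraulic gradient i = Δh / L = 5.13 / 2200 = 0.002332.
Darcy flux q = K · i = 97.63 × 0.002332 = 0.2277 m/day.
Seepage velocity v = q / n_e = 0.2277 / 0.31 = 0.7344 m/day.
Travel time t = L / v = 2200 / 0.7344 = 2996 days = 8.202 years.

8.20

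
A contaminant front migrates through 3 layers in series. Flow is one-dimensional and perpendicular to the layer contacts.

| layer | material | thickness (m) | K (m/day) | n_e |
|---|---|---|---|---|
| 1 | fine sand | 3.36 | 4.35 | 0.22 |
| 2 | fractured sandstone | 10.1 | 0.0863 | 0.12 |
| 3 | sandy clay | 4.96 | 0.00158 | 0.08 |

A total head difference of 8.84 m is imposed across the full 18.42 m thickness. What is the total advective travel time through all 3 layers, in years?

2.37

With flow normal to the layers, continuity requires the same specific discharge q through every layer.
Σ(b_i/K_i) = 3.36/4.35 + 10.1/0.0863 + 4.96/0.00158 = 3257 d.
q = Δh / Σ(b_i/K_i) = 8.84 / 3257 = 0.002714 m/day.
In each layer the seepage velocity is v_i = q/n_i, so the layer transit time is t_i = b_i·n_i / q:
  layer 1 (fine sand): t_1 = 3.36 × 0.22 / 0.002714 = 272.4 d
  layer 2 (fractured sandstone): t_2 = 10.1 × 0.12 / 0.002714 = 446.6 d
  layer 3 (sandy clay): t_3 = 4.96 × 0.08 / 0.002714 = 146.2 d
Total t = Σ t_i = 865.1 days = 2.369 years.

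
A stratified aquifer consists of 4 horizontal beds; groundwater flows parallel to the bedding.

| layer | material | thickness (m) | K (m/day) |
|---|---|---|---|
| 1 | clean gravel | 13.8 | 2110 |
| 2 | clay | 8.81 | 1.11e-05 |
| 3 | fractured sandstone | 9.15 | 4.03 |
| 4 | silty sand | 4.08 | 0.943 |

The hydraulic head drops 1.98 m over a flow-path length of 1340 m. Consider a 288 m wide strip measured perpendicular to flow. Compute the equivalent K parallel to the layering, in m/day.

814

Flow is parallel to layering, so each bed carries its own Darcy discharge and the transmissivities add.
Σ(K_i·b_i) = 2110×13.8 + 1.11e-05×8.81 + 4.03×9.15 + 0.943×4.08 = 29159 m²/day.
Total thickness b = 35.84 m, so K_eq = Σ(K_i·b_i)/b = 813.6 m/day.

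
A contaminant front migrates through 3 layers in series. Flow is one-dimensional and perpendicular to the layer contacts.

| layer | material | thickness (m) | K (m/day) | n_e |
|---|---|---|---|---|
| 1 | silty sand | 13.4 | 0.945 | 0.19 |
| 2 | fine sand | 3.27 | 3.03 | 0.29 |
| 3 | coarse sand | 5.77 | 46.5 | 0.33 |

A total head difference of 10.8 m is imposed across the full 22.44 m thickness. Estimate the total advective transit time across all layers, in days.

With flow normal to the layers, continuity requires the same specific discharge q through every layer.
Σ(b_i/K_i) = 13.4/0.945 + 3.27/3.03 + 5.77/46.5 = 15.38 d.
q = Δh / Σ(b_i/K_i) = 10.8 / 15.38 = 0.7021 m/day.
In each layer the seepage velocity is v_i = q/n_i, so the layer transit time is t_i = b_i·n_i / q:
  layer 1 (silty sand): t_1 = 13.4 × 0.19 / 0.7021 = 3.626 d
  layer 2 (fine sand): t_2 = 3.27 × 0.29 / 0.7021 = 1.351 d
  layer 3 (coarse sand): t_3 = 5.77 × 0.33 / 0.7021 = 2.712 d
Total t = Σ t_i = 7.689 days.

7.69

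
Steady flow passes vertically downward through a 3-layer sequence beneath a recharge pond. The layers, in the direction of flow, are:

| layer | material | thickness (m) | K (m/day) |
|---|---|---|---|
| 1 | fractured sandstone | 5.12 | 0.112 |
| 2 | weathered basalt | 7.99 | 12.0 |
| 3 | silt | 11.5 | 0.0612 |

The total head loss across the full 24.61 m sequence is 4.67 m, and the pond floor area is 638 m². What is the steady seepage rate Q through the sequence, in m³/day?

12.7

Flow is perpendicular to layering, so the layers act in series and the equivalent K is the thickness-weighted harmonic mean.
Total thickness L = 5.12 + 7.99 + 11.5 = 24.61 m.
Σ(b_i/K_i) = 5.12/0.112 + 7.99/12.0 + 11.5/0.0612 = 234.3 d.
K_eq = L / Σ(b_i/K_i) = 24.61 / 234.3 = 0.1050 m/day.
Q = K_eq · A · (Δh/L) = 0.1050 × 638 × (4.67/24.61) = 12.72 m³/day.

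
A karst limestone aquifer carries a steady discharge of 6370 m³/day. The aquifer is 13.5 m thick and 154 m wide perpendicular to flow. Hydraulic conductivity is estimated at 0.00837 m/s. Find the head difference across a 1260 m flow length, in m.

5.34

Convert K: 0.00837 m/s × 86400 = 723.2 m/day.
Cross-sectional area A = 154 × 13.5 = 2079 m².
From Q = K·A·i, i = Q / (K·A) = 6370 / (723.2 × 2079) = 0.004237.
Head loss Δh = i · L = 0.004237 × 1260 = 5.338 m.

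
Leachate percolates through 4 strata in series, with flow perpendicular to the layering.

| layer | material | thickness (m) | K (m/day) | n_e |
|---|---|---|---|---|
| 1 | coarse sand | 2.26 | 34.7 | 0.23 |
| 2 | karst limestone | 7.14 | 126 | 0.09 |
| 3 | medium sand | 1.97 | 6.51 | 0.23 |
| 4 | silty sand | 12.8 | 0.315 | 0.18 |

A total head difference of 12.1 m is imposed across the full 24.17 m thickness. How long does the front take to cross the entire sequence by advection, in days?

With flow normal to the layers, continuity requires the same specific discharge q through every layer.
Σ(b_i/K_i) = 2.26/34.7 + 7.14/126 + 1.97/6.51 + 12.8/0.315 = 41.06 d.
q = Δh / Σ(b_i/K_i) = 12.1 / 41.06 = 0.2947 m/day.
In each layer the seepage velocity is v_i = q/n_i, so the layer transit time is t_i = b_i·n_i / q:
  layer 1 (coarse sand): t_1 = 2.26 × 0.23 / 0.2947 = 1.764 d
  layer 2 (karst limestone): t_2 = 7.14 × 0.09 / 0.2947 = 2.181 d
  layer 3 (medium sand): t_3 = 1.97 × 0.23 / 0.2947 = 1.538 d
  layer 4 (silty sand): t_4 = 12.8 × 0.18 / 0.2947 = 7.818 d
Total t = Σ t_i = 13.30 days.

13.3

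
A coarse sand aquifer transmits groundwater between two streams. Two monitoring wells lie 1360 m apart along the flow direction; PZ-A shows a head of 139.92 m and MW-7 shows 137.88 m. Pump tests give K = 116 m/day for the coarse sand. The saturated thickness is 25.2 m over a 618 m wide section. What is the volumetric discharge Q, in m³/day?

Cross-sectional area A = 618 × 25.2 = 15574 m².
Hydraulic gradient i = (139.92 − 137.88) / 1360 = 2.04 / 1360 = 0.001500.
Darcy's law: Q = K · A · i = 116.0 × 15574 × 0.001500 = 2710 m³/day.

2710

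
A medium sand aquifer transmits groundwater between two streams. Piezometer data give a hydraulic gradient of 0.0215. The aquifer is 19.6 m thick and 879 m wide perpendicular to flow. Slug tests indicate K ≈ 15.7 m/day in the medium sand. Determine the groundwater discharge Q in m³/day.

Cross-sectional area A = 879 × 19.6 = 17228 m².
Hydraulic gradient i = 0.0215.
Darcy's law: Q = K · A · i = 15.70 × 17228 × 0.02150 = 5815 m³/day.

5820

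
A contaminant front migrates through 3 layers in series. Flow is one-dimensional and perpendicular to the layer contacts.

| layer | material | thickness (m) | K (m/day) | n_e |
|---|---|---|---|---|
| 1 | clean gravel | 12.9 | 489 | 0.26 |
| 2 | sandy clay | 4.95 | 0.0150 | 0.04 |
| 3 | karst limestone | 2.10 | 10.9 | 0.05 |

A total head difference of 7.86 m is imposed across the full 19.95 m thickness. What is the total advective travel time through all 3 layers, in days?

154

With flow normal to the layers, continuity requires the same specific discharge q through every layer.
Σ(b_i/K_i) = 12.9/489 + 4.95/0.0150 + 2.10/10.9 = 330.2 d.
q = Δh / Σ(b_i/K_i) = 7.86 / 330.2 = 0.02380 m/day.
In each layer the seepage velocity is v_i = q/n_i, so the layer transit time is t_i = b_i·n_i / q:
  layer 1 (clean gravel): t_1 = 12.9 × 0.26 / 0.02380 = 140.9 d
  layer 2 (sandy clay): t_2 = 4.95 × 0.04 / 0.02380 = 8.318 d
  layer 3 (karst limestone): t_3 = 2.10 × 0.05 / 0.02380 = 4.411 d
Total t = Σ t_i = 153.6 days.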